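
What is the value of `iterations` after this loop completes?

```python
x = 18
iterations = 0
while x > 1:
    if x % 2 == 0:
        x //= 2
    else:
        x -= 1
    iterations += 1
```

Let's trace through this code step by step.

Initialize: x = 18
Initialize: iterations = 0
Entering loop: while x > 1:
After iteration 1: x = 9, iterations = 1
After iteration 2: x = 8, iterations = 2
After iteration 3: x = 4, iterations = 3
After iteration 4: x = 2, iterations = 4
After iteration 5: x = 1, iterations = 5
Loop ends.

Final answer: 5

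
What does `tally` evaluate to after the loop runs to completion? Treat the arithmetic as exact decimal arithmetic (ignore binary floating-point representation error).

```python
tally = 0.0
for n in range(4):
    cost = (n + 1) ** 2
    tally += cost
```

Let's trace through this code step by step.

Initialize: tally = 0.0
Entering loop: for n in range(4):
After iteration 1: n = 0, tally = 1.0, cost = 1
After iteration 2: n = 1, tally = 5.0, cost = 4
After iteration 3: n = 2, tally = 14.0, cost = 9
After iteration 4: n = 3, tally = 30.0, cost = 16
Loop ends.

Final answer: 30.0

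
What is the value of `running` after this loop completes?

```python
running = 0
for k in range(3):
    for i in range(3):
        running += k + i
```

Let's trace through this code step by step.

Initialize: running = 0
Entering loop: for k in range(3):
After iteration 1: k = 0, running = 3
After iteration 2: k = 1, running = 9
After iteration 3: k = 2, running = 18
Loop ends.

Final answer: 18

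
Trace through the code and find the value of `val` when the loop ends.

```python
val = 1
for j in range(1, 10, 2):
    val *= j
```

Let's trace through this code step by step.

Initialize: val = 1
Entering loop: for j in range(1, 10, 2):
After iteration 1: j = 1, val = 1
After iteration 2: j = 3, val = 3
After iteration 3: j = 5, val = 15
After iteration 4: j = 7, val = 105
After iteration 5: j = 9, val = 945
Loop ends.

Final answer: 945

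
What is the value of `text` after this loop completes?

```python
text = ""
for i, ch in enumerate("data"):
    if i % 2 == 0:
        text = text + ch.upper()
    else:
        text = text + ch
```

Let's trace through this code step by step.

Initialize: text = ''
Entering loop: for i, ch in enumerate("data"):
After iteration 1: i = 0, ch = 'd', text = 'D'
After iteration 2: i = 1, ch = 'a', text = 'Da'
After iteration 3: i = 2, ch = 't', text = 'DaT'
After iteration 4: i = 3, ch = 'a', text = 'DaTa'
Loop ends.

Final answer: 'DaTa'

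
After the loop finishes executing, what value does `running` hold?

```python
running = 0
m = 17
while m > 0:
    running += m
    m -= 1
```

Let's trace through this code step by step.

Initialize: running = 0
Initialize: m = 17
Entering loop: while m > 0:
After iteration 1: running = 17, m = 16
After iteration 2: running = 33, m = 15
After iteration 3: running = 48, m = 14
After iteration 4: running = 62, m = 13
After iteration 5: running = 75, m = 12
After iteration 6: running = 87, m = 11
After iteration 7: running = 98, m = 10
After iteration 8: running = 108, m = 9
After iteration 9: running = 117, m = 8
After iteration 10: running = 125, m = 7
After iteration 11: running = 132, m = 6
After iteration 12: running = 138, m = 5
After iteration 13: running = 143, m = 4
After iteration 14: running = 147, m = 3
After iteration 15: running = 150, m = 2
After iteration 16: running = 152, m = 1
After iteration 17: running = 153, m = 0
Loop ends.

Final answer: 153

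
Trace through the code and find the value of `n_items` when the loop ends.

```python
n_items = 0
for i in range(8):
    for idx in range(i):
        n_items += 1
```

Let's trace through this code step by step.

Initialize: n_items = 0
Entering loop: for i in range(8):
After iteration 1: i = 0, n_items = 0
After iteration 2: i = 1, n_items = 1, idx = 0
After iteration 3: i = 2, n_items = 3, idx = 1
After iteration 4: i = 3, n_items = 6, idx = 2
After iteration 5: i = 4, n_items = 10, idx = 3
After iteration 6: i = 5, n_items = 15, idx = 4
After iteration 7: i = 6, n_items = 21, idx = 5
After iteration 8: i = 7, n_items = 28, idx = 6
Loop ends.

Final answer: 28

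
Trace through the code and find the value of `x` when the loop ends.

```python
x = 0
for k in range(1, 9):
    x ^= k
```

Let's trace through this code step by step.

Initialize: x = 0
Entering loop: for k in range(1, 9):
After iteration 1: k = 1, x = 1
After iteration 2: k = 2, x = 3
After iteration 3: k = 3, x = 0
After iteration 4: k = 4, x = 4
After iteration 5: k = 5, x = 1
After iteration 6: k = 6, x = 7
After iteration 7: k = 7, x = 0
After iteration 8: k = 8, x = 8
Loop ends.

Final answer: 8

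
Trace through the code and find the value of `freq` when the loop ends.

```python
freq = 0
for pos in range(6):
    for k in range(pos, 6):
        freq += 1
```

Let's trace through this code step by step.

Initialize: freq = 0
Entering loop: for pos in range(6):
After iteration 1: pos = 0, freq = 6
After iteration 2: pos = 1, freq = 11
After iteration 3: pos = 2, freq = 15
After iteration 4: pos = 3, freq = 18
After iteration 5: pos = 4, freq = 20
After iteration 6: pos = 5, freq = 21
Loop ends.

Final answer: 21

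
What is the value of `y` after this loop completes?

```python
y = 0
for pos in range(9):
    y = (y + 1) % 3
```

Let's trace through this code step by step.

Initialize: y = 0
Entering loop: for pos in range(9):
After iteration 1: pos = 0, y = 1
After iteration 2: pos = 1, y = 2
After iteration 3: pos = 2, y = 0
After iteration 4: pos = 3, y = 1
After iteration 5: pos = 4, y = 2
After iteration 6: pos = 5, y = 0
After iteration 7: pos = 6, y = 1
After iteration 8: pos = 7, y = 2
After iteration 9: pos = 8, y = 0
Loop ends.

Final answer: 0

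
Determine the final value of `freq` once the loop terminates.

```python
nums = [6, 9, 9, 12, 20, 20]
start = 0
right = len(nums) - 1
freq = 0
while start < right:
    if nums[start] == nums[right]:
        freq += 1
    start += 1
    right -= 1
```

Let's trace through this code step by step.

Initialize: nums = [6, 9, 9, 12, 20, 20]
Initialize: start = 0
Initialize: right = 5
Initialize: freq = 0
Entering loop: while start < right:
After iteration 1: start = 1, right = 4, freq = 0
After iteration 2: start = 2, right = 3, freq = 0
After iteration 3: start = 3, right = 2, freq = 0
Loop ends.

Final answer: 0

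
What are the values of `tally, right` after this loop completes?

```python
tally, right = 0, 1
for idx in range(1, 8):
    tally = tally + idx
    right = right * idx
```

Let's trace through this code step by step.

Initialize: tally = 0
Initialize: right = 1
Entering loop: for idx in range(1, 8):
After iteration 1: idx = 1, tally = 1, right = 1
After iteration 2: idx = 2, tally = 3, right = 2
After iteration 3: idx = 3, tally = 6, right = 6
After iteration 4: idx = 4, tally = 10, right = 24
After iteration 5: idx = 5, tally = 15, right = 120
After iteration 6: idx = 6, tally = 21, right = 720
After iteration 7: idx = 7, tally = 28, right = 5040
Loop ends.

Final answer: 28, 5040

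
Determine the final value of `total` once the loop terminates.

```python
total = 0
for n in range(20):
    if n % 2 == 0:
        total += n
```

Let's trace through this code step by step.

Initialize: total = 0
Entering loop: for n in range(20):
After iteration 1: n = 0, total = 0
After iteration 2: n = 1, total = 0
After iteration 3: n = 2, total = 2
After iteration 4: n = 3, total = 2
After iteration 5: n = 4, total = 6
After iteration 6: n = 5, total = 6
After iteration 7: n = 6, total = 12
After iteration 8: n = 7, total = 12
After iteration 9: n = 8, total = 20
After iteration 10: n = 9, total = 20
After iteration 11: n = 10, total = 30
After iteration 12: n = 11, total = 30
After iteration 13: n = 12, total = 42
After iteration 14: n = 13, total = 42
After iteration 15: n = 14, total = 56
After iteration 16: n = 15, total = 56
After iteration 17: n = 16, total = 72
After iteration 18: n = 17, total = 72
After iteration 19: n = 18, total = 90
After iteration 20: n = 19, total = 90
Loop ends.

Final answer: 90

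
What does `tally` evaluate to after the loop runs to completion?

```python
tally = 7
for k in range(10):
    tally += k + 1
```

Let's trace through this code step by step.

Initialize: tally = 7
Entering loop: for k in range(10):
After iteration 1: k = 0, tally = 8
After iteration 2: k = 1, tally = 10
After iteration 3: k = 2, tally = 13
After iteration 4: k = 3, tally = 17
After iteration 5: k = 4, tally = 22
After iteration 6: k = 5, tally = 28
After iteration 7: k = 6, tally = 35
After iteration 8: k = 7, tally = 43
After iteration 9: k = 8, tally = 52
After iteration 10: k = 9, tally = 62
Loop ends.

Final answer: 62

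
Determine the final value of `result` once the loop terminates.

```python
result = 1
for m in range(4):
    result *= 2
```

Let's trace through this code step by step.

Initialize: result = 1
Entering loop: for m in range(4):
After iteration 1: m = 0, result = 2
After iteration 2: m = 1, result = 4
After iteration 3: m = 2, result = 8
After iteration 4: m = 3, result = 16
Loop ends.

Final answer: 16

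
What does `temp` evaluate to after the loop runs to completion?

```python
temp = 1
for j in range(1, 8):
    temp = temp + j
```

Let's trace through this code step by step.

Initialize: temp = 1
Entering loop: for j in range(1, 8):
After iteration 1: j = 1, temp = 2
After iteration 2: j = 2, temp = 4
After iteration 3: j = 3, temp = 7
After iteration 4: j = 4, temp = 11
After iteration 5: j = 5, temp = 16
After iteration 6: j = 6, temp = 22
After iteration 7: j = 7, temp = 29
Loop ends.

Final answer: 29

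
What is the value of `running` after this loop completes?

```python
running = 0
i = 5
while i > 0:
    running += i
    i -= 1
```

Let's trace through this code step by step.

Initialize: running = 0
Initialize: i = 5
Entering loop: while i > 0:
After iteration 1: running = 5, i = 4
After iteration 2: running = 9, i = 3
After iteration 3: running = 12, i = 2
After iteration 4: running = 14, i = 1
After iteration 5: running = 15, i = 0
Loop ends.

Final answer: 15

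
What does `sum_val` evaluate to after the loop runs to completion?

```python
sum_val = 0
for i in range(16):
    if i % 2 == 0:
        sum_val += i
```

Let's trace through this code step by step.

Initialize: sum_val = 0
Entering loop: for i in range(16):
After iteration 1: i = 0, sum_val = 0
After iteration 2: i = 1, sum_val = 0
After iteration 3: i = 2, sum_val = 2
After iteration 4: i = 3, sum_val = 2
After iteration 5: i = 4, sum_val = 6
After iteration 6: i = 5, sum_val = 6
After iteration 7: i = 6, sum_val = 12
After iteration 8: i = 7, sum_val = 12
After iteration 9: i = 8, sum_val = 20
After iteration 10: i = 9, sum_val = 20
After iteration 11: i = 10, sum_val = 30
After iteration 12: i = 11, sum_val = 30
After iteration 13: i = 12, sum_val = 42
After iteration 14: i = 13, sum_val = 42
After iteration 15: i = 14, sum_val = 56
After iteration 16: i = 15, sum_val = 56
Loop ends.

Final answer: 56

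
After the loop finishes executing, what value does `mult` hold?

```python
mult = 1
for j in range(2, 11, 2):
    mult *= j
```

Let's trace through this code step by step.

Initialize: mult = 1
Entering loop: for j in range(2, 11, 2):
After iteration 1: j = 2, mult = 2
After iteration 2: j = 4, mult = 8
After iteration 3: j = 6, mult = 48
After iteration 4: j = 8, mult = 384
After iteration 5: j = 10, mult = 3840
Loop ends.

Final answer: 3840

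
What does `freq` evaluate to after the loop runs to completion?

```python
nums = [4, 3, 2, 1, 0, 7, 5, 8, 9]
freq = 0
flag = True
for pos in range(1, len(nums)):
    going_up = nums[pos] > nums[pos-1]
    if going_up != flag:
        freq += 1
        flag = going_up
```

Let's trace through this code step by step.

Initialize: nums = [4, 3, 2, 1, 0, 7, 5, 8, 9]
Initialize: freq = 0
Initialize: flag = True
Entering loop: for pos in range(1, len(nums)):
After iteration 1: pos = 1, freq = 1, flag = False, going_up = False
After iteration 2: pos = 2, freq = 1, flag = False, going_up = False
After iteration 3: pos = 3, freq = 1, flag = False, going_up = False
After iteration 4: pos = 4, freq = 1, flag = False, going_up = False
After iteration 5: pos = 5, freq = 2, flag = True, going_up = True
After iteration 6: pos = 6, freq = 3, flag = False, going_up = False
After iteration 7: pos = 7, freq = 4, flag = True, going_up = True
After iteration 8: pos = 8, freq = 4, flag = True, going_up = True
Loop ends.

Final answer: 4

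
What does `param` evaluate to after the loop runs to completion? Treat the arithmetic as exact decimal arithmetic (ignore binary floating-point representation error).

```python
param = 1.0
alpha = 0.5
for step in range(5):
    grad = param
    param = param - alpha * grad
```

Let's trace through this code step by step.

Initialize: param = 1.0
Initialize: alpha = 0.5
Entering loop: for step in range(5):
After iteration 1: step = 0, param = 0.5, grad = 1.0
After iteration 2: step = 1, param = 0.25, grad = 0.5
After iteration 3: step = 2, param = 0.125, grad = 0.25
After iteration 4: step = 3, param = 0.0625, grad = 0.125
After iteration 5: step = 4, param = 0.03125, grad = 0.0625
Loop ends.

Final answer: 0.03125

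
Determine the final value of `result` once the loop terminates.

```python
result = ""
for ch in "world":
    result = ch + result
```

Let's trace through this code step by step.

Initialize: result = ''
Entering loop: for ch in "world":
After iteration 1: ch = 'w', result = 'w'
After iteration 2: ch = 'o', result = 'ow'
After iteration 3: ch = 'r', result = 'row'
After iteration 4: ch = 'l', result = 'lrow'
After iteration 5: ch = 'd', result = 'dlrow'
Loop ends.

Final answer: 'dlrow'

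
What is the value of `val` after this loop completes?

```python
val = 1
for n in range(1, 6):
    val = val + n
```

Let's trace through this code step by step.

Initialize: val = 1
Entering loop: for n in range(1, 6):
After iteration 1: n = 1, val = 2
After iteration 2: n = 2, val = 4
After iteration 3: n = 3, val = 7
After iteration 4: n = 4, val = 11
After iteration 5: n = 5, val = 16
Loop ends.

Final answer: 16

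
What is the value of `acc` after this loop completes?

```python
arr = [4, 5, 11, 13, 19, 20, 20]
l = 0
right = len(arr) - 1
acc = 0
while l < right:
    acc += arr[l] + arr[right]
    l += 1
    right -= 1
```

Let's trace through this code step by step.

Initialize: arr = [4, 5, 11, 13, 19, 20, 20]
Initialize: l = 0
Initialize: right = 6
Initialize: acc = 0
Entering loop: while l < right:
After iteration 1: l = 1, right = 5, acc = 24
After iteration 2: l = 2, right = 4, acc = 49
After iteration 3: l = 3, right = 3, acc = 79
Loop ends.

Final answer: 79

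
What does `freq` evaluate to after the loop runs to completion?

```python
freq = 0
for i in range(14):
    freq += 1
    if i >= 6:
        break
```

Let's trace through this code step by step.

Initialize: freq = 0
Entering loop: for i in range(14):
After iteration 1: i = 0, freq = 1
After iteration 2: i = 1, freq = 2
After iteration 3: i = 2, freq = 3
After iteration 4: i = 3, freq = 4
After iteration 5: i = 4, freq = 5
After iteration 6: i = 5, freq = 6
After iteration 7: i = 6, freq = 7
Loop ends.

Final answer: 7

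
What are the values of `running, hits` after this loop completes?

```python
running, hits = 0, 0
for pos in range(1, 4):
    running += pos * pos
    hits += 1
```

Let's trace through this code step by step.

Initialize: running = 0
Initialize: hits = 0
Entering loop: for pos in range(1, 4):
After iteration 1: pos = 1, running = 1, hits = 1
After iteration 2: pos = 2, running = 5, hits = 2
After iteration 3: pos = 3, running = 14, hits = 3
Loop ends.

Final answer: 14, 3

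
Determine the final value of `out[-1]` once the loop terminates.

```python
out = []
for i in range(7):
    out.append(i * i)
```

Let's trace through this code step by step.

Initialize: out = []
Entering loop: for i in range(7):
After iteration 1: i = 0, out = [0]
After iteration 2: i = 1, out = [0, 1]
After iteration 3: i = 2, out = [0, 1, 4]
After iteration 4: i = 3, out = [0, 1, 4, 9]
After iteration 5: i = 4, out = [0, 1, 4, 9, 16]
After iteration 6: i = 5, out = [0, 1, 4, 9, 16, 25]
After iteration 7: i = 6, out = [0, 1, 4, 9, 16, 25, 36]
Loop ends.
out[-1] = 36

Final answer: 36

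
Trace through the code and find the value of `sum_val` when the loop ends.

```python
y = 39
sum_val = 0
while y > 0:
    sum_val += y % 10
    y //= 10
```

Let's trace through this code step by step.

Initialize: y = 39
Initialize: sum_val = 0
Entering loop: while y > 0:
After iteration 1: y = 3, sum_val = 9
After iteration 2: y = 0, sum_val = 12
Loop ends.

Final answer: 12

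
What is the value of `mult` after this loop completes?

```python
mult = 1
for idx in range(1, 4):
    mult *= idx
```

Let's trace through this code step by step.

Initialize: mult = 1
Entering loop: for idx in range(1, 4):
After iteration 1: idx = 1, mult = 1
After iteration 2: idx = 2, mult = 2
After iteration 3: idx = 3, mult = 6
Loop ends.

Final answer: 6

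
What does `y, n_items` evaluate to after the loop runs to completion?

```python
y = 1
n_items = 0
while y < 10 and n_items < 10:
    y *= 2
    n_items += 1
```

Let's trace through this code step by step.

Initialize: y = 1
Initialize: n_items = 0
Entering loop: while y < 10 and n_items < 10:
After iteration 1: y = 2, n_items = 1
After iteration 2: y = 4, n_items = 2
After iteration 3: y = 8, n_items = 3
After iteration 4: y = 16, n_items = 4
Loop ends.

Final answer: 16, 4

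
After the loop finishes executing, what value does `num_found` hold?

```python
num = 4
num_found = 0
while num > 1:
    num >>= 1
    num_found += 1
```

Let's trace through this code step by step.

Initialize: num = 4
Initialize: num_found = 0
Entering loop: while num > 1:
After iteration 1: num = 2, num_found = 1
After iteration 2: num = 1, num_found = 2
Loop ends.

Final answer: 2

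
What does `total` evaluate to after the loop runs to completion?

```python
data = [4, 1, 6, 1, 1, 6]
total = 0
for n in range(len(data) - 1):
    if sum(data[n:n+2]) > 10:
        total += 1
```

Let's trace through this code step by step.

Initialize: data = [4, 1, 6, 1, 1, 6]
Initialize: total = 0
Entering loop: for n in range(len(data) - 1):
After iteration 1: n = 0, total = 0
After iteration 2: n = 1, total = 0
After iteration 3: n = 2, total = 0
After iteration 4: n = 3, total = 0
After iteration 5: n = 4, total = 0
Loop ends.

Final answer: 0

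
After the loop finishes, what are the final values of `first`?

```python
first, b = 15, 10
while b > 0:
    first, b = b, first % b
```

Let's trace through this code step by step.

Initialize: first = 15
Initialize: b = 10
Entering loop: while b > 0:
After iteration 1: first = 10, b = 5
After iteration 2: first = 5, b = 0
Loop ends.

Final answer: 5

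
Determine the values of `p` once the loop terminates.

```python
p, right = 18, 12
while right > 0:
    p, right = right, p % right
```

Let's trace through this code step by step.

Initialize: p = 18
Initialize: right = 12
Entering loop: while right > 0:
After iteration 1: p = 12, right = 6
After iteration 2: p = 6, right = 0
Loop ends.

Final answer: 6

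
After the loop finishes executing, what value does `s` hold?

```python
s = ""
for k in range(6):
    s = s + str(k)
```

Let's trace through this code step by step.

Initialize: s = ''
Entering loop: for k in range(6):
After iteration 1: k = 0, s = '0'
After iteration 2: k = 1, s = '01'
After iteration 3: k = 2, s = '012'
After iteration 4: k = 3, s = '0123'
After iteration 5: k = 4, s = '01234'
After iteration 6: k = 5, s = '012345'
Loop ends.

Final answer: '012345'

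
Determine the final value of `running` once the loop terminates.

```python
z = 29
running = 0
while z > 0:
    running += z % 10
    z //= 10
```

Let's trace through this code step by step.

Initialize: z = 29
Initialize: running = 0
Entering loop: while z > 0:
After iteration 1: z = 2, running = 9
After iteration 2: z = 0, running = 11
Loop ends.

Final answer: 11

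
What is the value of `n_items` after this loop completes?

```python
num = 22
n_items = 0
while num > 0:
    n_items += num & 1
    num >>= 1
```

Let's trace through this code step by step.

Initialize: num = 22
Initialize: n_items = 0
Entering loop: while num > 0:
After iteration 1: num = 11, n_items = 0
After iteration 2: num = 5, n_items = 1
After iteration 3: num = 2, n_items = 2
After iteration 4: num = 1, n_items = 2
After iteration 5: num = 0, n_items = 3
Loop ends.

Final answer: 3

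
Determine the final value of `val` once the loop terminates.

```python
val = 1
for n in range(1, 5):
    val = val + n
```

Let's trace through this code step by step.

Initialize: val = 1
Entering loop: for n in range(1, 5):
After iteration 1: n = 1, val = 2
After iteration 2: n = 2, val = 4
After iteration 3: n = 3, val = 7
After iteration 4: n = 4, val = 11
Loop ends.

Final answer: 11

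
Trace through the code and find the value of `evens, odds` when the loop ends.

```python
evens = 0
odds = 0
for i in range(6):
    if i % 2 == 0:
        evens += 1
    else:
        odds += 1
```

Let's trace through this code step by step.

Initialize: evens = 0
Initialize: odds = 0
Entering loop: for i in range(6):
After iteration 1: i = 0, evens = 1, odds = 0
After iteration 2: i = 1, evens = 1, odds = 1
After iteration 3: i = 2, evens = 2, odds = 1
After iteration 4: i = 3, evens = 2, odds = 2
After iteration 5: i = 4, evens = 3, odds = 2
After iteration 6: i = 5, evens = 3, odds = 3
Loop ends.

Final answer: 3, 3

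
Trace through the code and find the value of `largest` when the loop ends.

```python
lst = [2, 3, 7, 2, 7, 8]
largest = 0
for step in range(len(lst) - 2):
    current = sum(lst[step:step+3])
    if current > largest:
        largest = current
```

Let's trace through this code step by step.

Initialize: lst = [2, 3, 7, 2, 7, 8]
Initialize: largest = 0
Entering loop: for step in range(len(lst) - 2):
After iteration 1: step = 0, largest = 12, current = 12
After iteration 2: step = 1, largest = 12, current = 12
After iteration 3: step = 2, largest = 16, current = 16
After iteration 4: step = 3, largest = 17, current = 17
Loop ends.

Final answer: 17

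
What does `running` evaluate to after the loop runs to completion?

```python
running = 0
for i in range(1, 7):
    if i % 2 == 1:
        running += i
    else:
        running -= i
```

Let's trace through this code step by step.

Initialize: running = 0
Entering loop: for i in range(1, 7):
After iteration 1: i = 1, running = 1
After iteration 2: i = 2, running = -1
After iteration 3: i = 3, running = 2
After iteration 4: i = 4, running = -2
After iteration 5: i = 5, running = 3
After iteration 6: i = 6, running = -3
Loop ends.

Final answer: -3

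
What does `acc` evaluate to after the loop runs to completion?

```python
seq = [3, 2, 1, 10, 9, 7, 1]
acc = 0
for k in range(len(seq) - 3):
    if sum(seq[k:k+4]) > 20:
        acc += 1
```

Let's trace through this code step by step.

Initialize: seq = [3, 2, 1, 10, 9, 7, 1]
Initialize: acc = 0
Entering loop: for k in range(len(seq) - 3):
After iteration 1: k = 0, acc = 0
After iteration 2: k = 1, acc = 1
After iteration 3: k = 2, acc = 2
After iteration 4: k = 3, acc = 3
Loop ends.

Final answer: 3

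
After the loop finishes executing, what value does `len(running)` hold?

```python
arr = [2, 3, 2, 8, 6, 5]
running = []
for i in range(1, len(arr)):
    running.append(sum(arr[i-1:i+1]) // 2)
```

Let's trace through this code step by step.

Initialize: arr = [2, 3, 2, 8, 6, 5]
Initialize: running = []
Entering loop: for i in range(1, len(arr)):
After iteration 1: i = 1, running = [2]
After iteration 2: i = 2, running = [2, 2]
After iteration 3: i = 3, running = [2, 2, 5]
After iteration 4: i = 4, running = [2, 2, 5, 7]
After iteration 5: i = 5, running = [2, 2, 5, 7, 5]
Loop ends.
len(running) = 5

Final answer: 5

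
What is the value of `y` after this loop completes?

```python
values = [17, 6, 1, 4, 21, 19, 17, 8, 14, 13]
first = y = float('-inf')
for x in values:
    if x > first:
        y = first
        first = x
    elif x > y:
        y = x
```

Let's trace through this code step by step.

Initialize: values = [17, 6, 1, 4, 21, 19, 17, 8, 14, 13]
Initialize: first = -inf
Initialize: y = -inf
Entering loop: for x in values:
After iteration 1: x = 17, first = 17, y = -inf
After iteration 2: x = 6, first = 17, y = 6
After iteration 3: x = 1, first = 17, y = 6
After iteration 4: x = 4, first = 17, y = 6
After iteration 5: x = 21, first = 21, y = 17
After iteration 6: x = 19, first = 21, y = 19
After iteration 7: x = 17, first = 21, y = 19
After iteration 8: x = 8, first = 21, y = 19
After iteration 9: x = 14, first = 21, y = 19
After iteration 10: x = 13, first = 21, y = 19
Loop ends.

Final answer: 19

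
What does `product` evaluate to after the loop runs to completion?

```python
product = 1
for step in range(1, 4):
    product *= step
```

Let's trace through this code step by step.

Initialize: product = 1
Entering loop: for step in range(1, 4):
After iteration 1: step = 1, product = 1
After iteration 2: step = 2, product = 2
After iteration 3: step = 3, product = 6
Loop ends.

Final answer: 6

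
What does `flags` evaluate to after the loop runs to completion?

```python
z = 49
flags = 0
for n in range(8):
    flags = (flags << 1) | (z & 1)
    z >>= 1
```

Let's trace through this code step by step.

Initialize: z = 49
Initialize: flags = 0
Entering loop: for n in range(8):
After iteration 1: n = 0, z = 24, flags = 1
After iteration 2: n = 1, z = 12, flags = 2
After iteration 3: n = 2, z = 6, flags = 4
After iteration 4: n = 3, z = 3, flags = 8
After iteration 5: n = 4, z = 1, flags = 17
After iteration 6: n = 5, z = 0, flags = 35
After iteration 7: n = 6, z = 0, flags = 70
After iteration 8: n = 7, z = 0, flags = 140
Loop ends.

Final answer: 140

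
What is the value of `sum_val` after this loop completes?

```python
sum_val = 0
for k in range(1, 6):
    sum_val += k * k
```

Let's trace through this code step by step.

Initialize: sum_val = 0
Entering loop: for k in range(1, 6):
After iteration 1: k = 1, sum_val = 1
After iteration 2: k = 2, sum_val = 5
After iteration 3: k = 3, sum_val = 14
After iteration 4: k = 4, sum_val = 30
After iteration 5: k = 5, sum_val = 55
Loop ends.

Final answer: 55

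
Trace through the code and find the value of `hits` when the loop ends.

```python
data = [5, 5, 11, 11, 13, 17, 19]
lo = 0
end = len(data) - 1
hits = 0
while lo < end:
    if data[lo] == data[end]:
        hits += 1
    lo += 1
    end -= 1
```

Let's trace through this code step by step.

Initialize: data = [5, 5, 11, 11, 13, 17, 19]
Initialize: lo = 0
Initialize: end = 6
Initialize: hits = 0
Entering loop: while lo < end:
After iteration 1: lo = 1, end = 5, hits = 0
After iteration 2: lo = 2, end = 4, hits = 0
After iteration 3: lo = 3, end = 3, hits = 0
Loop ends.

Final answer: 0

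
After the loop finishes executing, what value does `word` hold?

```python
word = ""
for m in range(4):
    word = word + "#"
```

Let's trace through this code step by step.

Initialize: word = ''
Entering loop: for m in range(4):
After iteration 1: m = 0, word = '#'
After iteration 2: m = 1, word = '##'
After iteration 3: m = 2, word = '###'
After iteration 4: m = 3, word = '####'
Loop ends.

Final answer: '####'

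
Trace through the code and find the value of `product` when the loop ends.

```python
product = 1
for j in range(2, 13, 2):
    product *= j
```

Let's trace through this code step by step.

Initialize: product = 1
Entering loop: for j in range(2, 13, 2):
After iteration 1: j = 2, product = 2
After iteration 2: j = 4, product = 8
After iteration 3: j = 6, product = 48
After iteration 4: j = 8, product = 384
After iteration 5: j = 10, product = 3840
After iteration 6: j = 12, product = 46080
Loop ends.

Final answer: 46080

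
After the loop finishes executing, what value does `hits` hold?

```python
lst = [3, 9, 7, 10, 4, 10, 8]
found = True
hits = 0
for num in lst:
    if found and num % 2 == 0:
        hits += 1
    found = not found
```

Let's trace through this code step by step.

Initialize: lst = [3, 9, 7, 10, 4, 10, 8]
Initialize: found = True
Initialize: hits = 0
Entering loop: for num in lst:
After iteration 1: num = 3, found = False, hits = 0
After iteration 2: num = 9, found = True, hits = 0
After iteration 3: num = 7, found = False, hits = 0
After iteration 4: num = 10, found = True, hits = 0
After iteration 5: num = 4, found = False, hits = 1
After iteration 6: num = 10, found = True, hits = 1
After iteration 7: num = 8, found = False, hits = 2
Loop ends.

Final answer: 2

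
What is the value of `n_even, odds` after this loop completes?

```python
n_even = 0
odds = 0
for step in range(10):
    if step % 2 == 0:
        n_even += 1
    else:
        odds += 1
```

Let's trace through this code step by step.

Initialize: n_even = 0
Initialize: odds = 0
Entering loop: for step in range(10):
After iteration 1: step = 0, n_even = 1, odds = 0
After iteration 2: step = 1, n_even = 1, odds = 1
After iteration 3: step = 2, n_even = 2, odds = 1
After iteration 4: step = 3, n_even = 2, odds = 2
After iteration 5: step = 4, n_even = 3, odds = 2
After iteration 6: step = 5, n_even = 3, odds = 3
After iteration 7: step = 6, n_even = 4, odds = 3
After iteration 8: step = 7, n_even = 4, odds = 4
After iteration 9: step = 8, n_even = 5, odds = 4
After iteration 10: step = 9, n_even = 5, odds = 5
Loop ends.

Final answer: 5, 5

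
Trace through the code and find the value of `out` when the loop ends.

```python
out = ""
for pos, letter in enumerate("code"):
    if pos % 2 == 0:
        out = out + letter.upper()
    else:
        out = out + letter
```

Let's trace through this code step by step.

Initialize: out = ''
Entering loop: for pos, letter in enumerate("code"):
After iteration 1: pos = 0, letter = 'c', out = 'C'
After iteration 2: pos = 1, letter = 'o', out = 'Co'
After iteration 3: pos = 2, letter = 'd', out = 'CoD'
After iteration 4: pos = 3, letter = 'e', out = 'CoDe'
Loop ends.

Final answer: 'CoDe'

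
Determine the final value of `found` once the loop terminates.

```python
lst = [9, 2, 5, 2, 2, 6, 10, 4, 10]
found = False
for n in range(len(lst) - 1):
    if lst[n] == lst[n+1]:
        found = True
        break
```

Let's trace through this code step by step.

Initialize: lst = [9, 2, 5, 2, 2, 6, 10, 4, 10]
Initialize: found = False
Entering loop: for n in range(len(lst) - 1):
After iteration 1: n = 0, found = False
After iteration 2: n = 1, found = False
After iteration 3: n = 2, found = False
After iteration 4: n = 3, found = True
Loop ends.

Final answer: True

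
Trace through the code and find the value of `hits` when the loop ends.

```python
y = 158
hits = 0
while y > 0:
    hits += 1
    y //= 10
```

Let's trace through this code step by step.

Initialize: y = 158
Initialize: hits = 0
Entering loop: while y > 0:
After iteration 1: y = 15, hits = 1
After iteration 2: y = 1, hits = 2
After iteration 3: y = 0, hits = 3
Loop ends.

Final answer: 3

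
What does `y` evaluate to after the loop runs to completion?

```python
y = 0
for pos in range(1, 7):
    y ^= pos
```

Let's trace through this code step by step.

Initialize: y = 0
Entering loop: for pos in range(1, 7):
After iteration 1: pos = 1, y = 1
After iteration 2: pos = 2, y = 3
After iteration 3: pos = 3, y = 0
After iteration 4: pos = 4, y = 4
After iteration 5: pos = 5, y = 1
After iteration 6: pos = 6, y = 7
Loop ends.

Final answer: 7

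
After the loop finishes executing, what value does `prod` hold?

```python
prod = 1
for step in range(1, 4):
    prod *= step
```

Let's trace through this code step by step.

Initialize: prod = 1
Entering loop: for step in range(1, 4):
After iteration 1: step = 1, prod = 1
After iteration 2: step = 2, prod = 2
After iteration 3: step = 3, prod = 6
Loop ends.

Final answer: 6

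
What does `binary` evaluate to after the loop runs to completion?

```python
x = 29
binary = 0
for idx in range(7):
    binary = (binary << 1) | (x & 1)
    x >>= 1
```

Let's trace through this code step by step.

Initialize: x = 29
Initialize: binary = 0
Entering loop: for idx in range(7):
After iteration 1: idx = 0, x = 14, binary = 1
After iteration 2: idx = 1, x = 7, binary = 2
After iteration 3: idx = 2, x = 3, binary = 5
After iteration 4: idx = 3, x = 1, binary = 11
After iteration 5: idx = 4, x = 0, binary = 23
After iteration 6: idx = 5, x = 0, binary = 46
After iteration 7: idx = 6, x = 0, binary = 92
Loop ends.

Final answer: 92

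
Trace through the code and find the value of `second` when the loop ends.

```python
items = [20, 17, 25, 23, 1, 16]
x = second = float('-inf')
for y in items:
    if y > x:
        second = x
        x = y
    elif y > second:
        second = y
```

Let's trace through this code step by step.

Initialize: items = [20, 17, 25, 23, 1, 16]
Initialize: x = -inf
Initialize: second = -inf
Entering loop: for y in items:
After iteration 1: y = 20, x = 20, second = -inf
After iteration 2: y = 17, x = 20, second = 17
After iteration 3: y = 25, x = 25, second = 20
After iteration 4: y = 23, x = 25, second = 23
After iteration 5: y = 1, x = 25, second = 23
After iteration 6: y = 16, x = 25, second = 23
Loop ends.

Final answer: 23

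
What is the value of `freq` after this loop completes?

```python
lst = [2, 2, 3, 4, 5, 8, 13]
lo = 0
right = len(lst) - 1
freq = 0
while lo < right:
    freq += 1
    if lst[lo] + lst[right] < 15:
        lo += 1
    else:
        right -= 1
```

Let's trace through this code step by step.

Initialize: lst = [2, 2, 3, 4, 5, 8, 13]
Initialize: lo = 0
Initialize: right = 6
Initialize: freq = 0
Entering loop: while lo < right:
After iteration 1: lo = 0, right = 5, freq = 1
After iteration 2: lo = 1, right = 5, freq = 2
After iteration 3: lo = 2, right = 5, freq = 3
After iteration 4: lo = 3, right = 5, freq = 4
After iteration 5: lo = 4, right = 5, freq = 5
After iteration 6: lo = 5, right = 5, freq = 6
Loop ends.

Final answer: 6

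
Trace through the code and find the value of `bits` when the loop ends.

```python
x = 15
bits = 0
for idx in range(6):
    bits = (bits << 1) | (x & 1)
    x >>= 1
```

Let's trace through this code step by step.

Initialize: x = 15
Initialize: bits = 0
Entering loop: for idx in range(6):
After iteration 1: idx = 0, x = 7, bits = 1
After iteration 2: idx = 1, x = 3, bits = 3
After iteration 3: idx = 2, x = 1, bits = 7
After iteration 4: idx = 3, x = 0, bits = 15
After iteration 5: idx = 4, x = 0, bits = 30
After iteration 6: idx = 5, x = 0, bits = 60
Loop ends.

Final answer: 60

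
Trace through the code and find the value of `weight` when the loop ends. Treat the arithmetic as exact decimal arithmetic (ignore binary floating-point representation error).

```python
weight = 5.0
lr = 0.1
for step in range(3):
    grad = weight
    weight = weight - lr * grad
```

Let's trace through this code step by step.

Initialize: weight = 5.0
Initialize: lr = 0.1
Entering loop: for step in range(3):
After iteration 1: step = 0, weight = 4.5, grad = 5.0
After iteration 2: step = 1, weight = 4.05, grad = 4.5
After iteration 3: step = 2, weight = 3.645, grad = 4.05
Loop ends.

Final answer: 3.645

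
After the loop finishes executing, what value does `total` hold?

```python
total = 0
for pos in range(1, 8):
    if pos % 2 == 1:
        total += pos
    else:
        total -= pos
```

Let's trace through this code step by step.

Initialize: total = 0
Entering loop: for pos in range(1, 8):
After iteration 1: pos = 1, total = 1
After iteration 2: pos = 2, total = -1
After iteration 3: pos = 3, total = 2
After iteration 4: pos = 4, total = -2
After iteration 5: pos = 5, total = 3
After iteration 6: pos = 6, total = -3
After iteration 7: pos = 7, total = 4
Loop ends.

Final answer: 4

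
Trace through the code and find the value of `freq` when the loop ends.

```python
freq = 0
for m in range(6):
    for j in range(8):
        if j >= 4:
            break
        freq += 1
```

Let's trace through this code step by step.

Initialize: freq = 0
Entering loop: for m in range(6):
After iteration 1: m = 0, freq = 4
After iteration 2: m = 1, freq = 8
After iteration 3: m = 2, freq = 12
After iteration 4: m = 3, freq = 16
After iteration 5: m = 4, freq = 20
After iteration 6: m = 5, freq = 24
Loop ends.

Final answer: 24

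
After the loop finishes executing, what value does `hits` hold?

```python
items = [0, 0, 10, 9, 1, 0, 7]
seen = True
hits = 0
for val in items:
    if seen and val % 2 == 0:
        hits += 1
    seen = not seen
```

Let's trace through this code step by step.

Initialize: items = [0, 0, 10, 9, 1, 0, 7]
Initialize: seen = True
Initialize: hits = 0
Entering loop: for val in items:
After iteration 1: val = 0, seen = False, hits = 1
After iteration 2: val = 0, seen = True, hits = 1
After iteration 3: val = 10, seen = False, hits = 2
After iteration 4: val = 9, seen = True, hits = 2
After iteration 5: val = 1, seen = False, hits = 2
After iteration 6: val = 0, seen = True, hits = 2
After iteration 7: val = 7, seen = False, hits = 2
Loop ends.

Final answer: 2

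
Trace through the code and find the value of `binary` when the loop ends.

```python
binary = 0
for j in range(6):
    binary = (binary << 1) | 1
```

Let's trace through this code step by step.

Initialize: binary = 0
Entering loop: for j in range(6):
After iteration 1: j = 0, binary = 1
After iteration 2: j = 1, binary = 3
After iteration 3: j = 2, binary = 7
After iteration 4: j = 3, binary = 15
After iteration 5: j = 4, binary = 31
After iteration 6: j = 5, binary = 63
Loop ends.

Final answer: 63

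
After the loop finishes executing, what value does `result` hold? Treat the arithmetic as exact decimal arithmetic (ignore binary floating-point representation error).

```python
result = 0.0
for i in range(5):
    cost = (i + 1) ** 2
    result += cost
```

Let's trace through this code step by step.

Initialize: result = 0.0
Entering loop: for i in range(5):
After iteration 1: i = 0, result = 1.0, cost = 1
After iteration 2: i = 1, result = 5.0, cost = 4
After iteration 3: i = 2, result = 14.0, cost = 9
After iteration 4: i = 3, result = 30.0, cost = 16
After iteration 5: i = 4, result = 55.0, cost = 25
Loop ends.

Final answer: 55.0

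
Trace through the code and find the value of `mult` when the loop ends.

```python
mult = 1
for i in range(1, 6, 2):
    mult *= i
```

Let's trace through this code step by step.

Initialize: mult = 1
Entering loop: for i in range(1, 6, 2):
After iteration 1: i = 1, mult = 1
After iteration 2: i = 3, mult = 3
After iteration 3: i = 5, mult = 15
Loop ends.

Final answer: 15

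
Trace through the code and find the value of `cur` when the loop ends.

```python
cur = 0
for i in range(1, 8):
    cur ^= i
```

Let's trace through this code step by step.

Initialize: cur = 0
Entering loop: for i in range(1, 8):
After iteration 1: i = 1, cur = 1
After iteration 2: i = 2, cur = 3
After iteration 3: i = 3, cur = 0
After iteration 4: i = 4, cur = 4
After iteration 5: i = 5, cur = 1
After iteration 6: i = 6, cur = 7
After iteration 7: i = 7, cur = 0
Loop ends.

Final answer: 0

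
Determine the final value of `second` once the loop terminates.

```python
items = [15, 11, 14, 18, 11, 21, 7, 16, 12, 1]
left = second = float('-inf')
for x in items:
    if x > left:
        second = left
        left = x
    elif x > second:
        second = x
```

Let's trace through this code step by step.

Initialize: items = [15, 11, 14, 18, 11, 21, 7, 16, 12, 1]
Initialize: left = -inf
Initialize: second = -inf
Entering loop: for x in items:
After iteration 1: x = 15, left = 15, second = -inf
After iteration 2: x = 11, left = 15, second = 11
After iteration 3: x = 14, left = 15, second = 14
After iteration 4: x = 18, left = 18, second = 15
After iteration 5: x = 11, left = 18, second = 15
After iteration 6: x = 21, left = 21, second = 18
After iteration 7: x = 7, left = 21, second = 18
After iteration 8: x = 16, left = 21, second = 18
After iteration 9: x = 12, left = 21, second = 18
After iteration 10: x = 1, left = 21, second = 18
Loop ends.

Final answer: 18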